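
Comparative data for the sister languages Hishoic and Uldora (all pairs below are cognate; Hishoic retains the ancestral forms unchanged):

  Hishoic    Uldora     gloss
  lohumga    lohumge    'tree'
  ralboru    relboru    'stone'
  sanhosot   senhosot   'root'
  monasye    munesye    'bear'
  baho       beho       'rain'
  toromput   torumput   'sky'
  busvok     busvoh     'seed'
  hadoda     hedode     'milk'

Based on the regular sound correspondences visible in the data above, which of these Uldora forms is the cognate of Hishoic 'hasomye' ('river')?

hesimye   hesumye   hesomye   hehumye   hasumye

hesumye

ralboru ~ relboru, monasye ~ munesye — Hishoic a corresponds to Uldora e after a consonant, before a consonant other than r, m, n, p, b, f, v.
toromput ~ torumput — Hishoic o corresponds to Uldora u after a consonant, before a nasal.
Applying these to Hishoic 'hasomye':
  hasomye → hesomye   (a→e after a consonant, before a consonant other than r, m, n, p, b, f, v)
  hesomye → hesumye   (o→u after a consonant, before a nasal)
So the Uldora cognate is 'hesumye'.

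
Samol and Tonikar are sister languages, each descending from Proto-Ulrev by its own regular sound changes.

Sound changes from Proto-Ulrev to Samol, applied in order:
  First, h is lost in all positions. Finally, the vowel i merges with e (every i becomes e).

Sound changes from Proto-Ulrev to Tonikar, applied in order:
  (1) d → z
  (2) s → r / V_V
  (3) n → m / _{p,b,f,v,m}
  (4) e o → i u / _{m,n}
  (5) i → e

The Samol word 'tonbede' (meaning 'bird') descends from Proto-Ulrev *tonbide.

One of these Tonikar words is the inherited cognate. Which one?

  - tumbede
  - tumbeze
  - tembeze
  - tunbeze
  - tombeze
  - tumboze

Tonikar: start from *tonbide.
  rule 1 (unconditioned shift): tonbide → tonbize
  rule 2: no change — tonbize
  rule 3 (nasal place assimilation): tonbize → tombize
  rule 4 (pre-nasal raising): tombize → tumbize
  rule 5 (vowel merger): tumbize → tumbeze
  ⇒ Tonikar tumbeze
Among the options, 'tumbeze' alone shows every Tonikar change applied in order.

tumbeze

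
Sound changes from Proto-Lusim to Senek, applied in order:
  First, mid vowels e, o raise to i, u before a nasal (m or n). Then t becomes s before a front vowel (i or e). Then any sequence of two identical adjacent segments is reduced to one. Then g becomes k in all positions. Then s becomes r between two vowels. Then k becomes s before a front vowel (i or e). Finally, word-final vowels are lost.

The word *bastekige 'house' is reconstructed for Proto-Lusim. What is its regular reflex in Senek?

baresis

Senek: start from *bastekige.
  rule 1: no change — bastekige
  rule 2 (palatalisation): bastekige → bassekige
  rule 3 (degemination): bassekige → basekige
  rule 4 (unconditioned shift): basekige → basekike
  rule 5 (rhotacism): basekike → barekike
  rule 6 (palatalisation): barekike → baresise
  rule 7 (apocope): baresise → baresis
  ⇒ Senek baresis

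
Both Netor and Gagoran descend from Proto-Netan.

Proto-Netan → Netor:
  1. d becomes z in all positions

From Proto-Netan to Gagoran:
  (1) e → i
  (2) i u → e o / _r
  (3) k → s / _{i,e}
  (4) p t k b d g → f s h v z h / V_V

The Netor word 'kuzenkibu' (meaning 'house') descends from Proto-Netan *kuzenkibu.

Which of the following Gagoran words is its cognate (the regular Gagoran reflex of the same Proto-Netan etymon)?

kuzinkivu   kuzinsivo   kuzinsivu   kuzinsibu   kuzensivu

kuzinsivu

Gagoran: start from *kuzenkibu.
  rule 1 (vowel merger): kuzenkibu → kuzinkibu
  rule 2: no change — kuzinkibu
  rule 3 (palatalisation): kuzinkibu → kuzinsibu
  rule 4 (intervocalic lenition): kuzinsibu → kuzinsivu
  ⇒ Gagoran kuzinsivu
Only 'kuzinsivu' matches the regular Gagoran development of *kuzenkibu.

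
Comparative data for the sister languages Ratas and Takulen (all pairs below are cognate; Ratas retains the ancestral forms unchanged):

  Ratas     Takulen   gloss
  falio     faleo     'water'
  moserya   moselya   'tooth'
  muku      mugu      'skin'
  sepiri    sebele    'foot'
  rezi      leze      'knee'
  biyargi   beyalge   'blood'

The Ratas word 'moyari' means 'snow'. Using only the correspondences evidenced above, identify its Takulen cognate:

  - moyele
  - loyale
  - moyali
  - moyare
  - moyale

moyale

sepiri ~ sebele — Ratas r corresponds to Takulen l between vowels (before a front vowel).
sepiri ~ sebele, rezi ~ leze — Ratas i corresponds to Takulen e word-finally.
Applying these to Ratas 'moyari':
  moyari → moyali   (r→l between vowels (before a front vowel))
  moyali → moyale   (i→e word-finally)
So the Takulen cognate is 'moyale'.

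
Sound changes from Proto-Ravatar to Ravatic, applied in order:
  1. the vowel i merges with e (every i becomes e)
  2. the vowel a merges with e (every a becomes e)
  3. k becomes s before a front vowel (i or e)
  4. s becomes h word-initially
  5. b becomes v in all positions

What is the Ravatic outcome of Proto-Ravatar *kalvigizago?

helvegezego

Ravatic: *kalvigizago > kalvegezago > kelvegezego > selvegezego > helvegezego  (by vowel merger, vowel merger, palatalisation, debuccalisation)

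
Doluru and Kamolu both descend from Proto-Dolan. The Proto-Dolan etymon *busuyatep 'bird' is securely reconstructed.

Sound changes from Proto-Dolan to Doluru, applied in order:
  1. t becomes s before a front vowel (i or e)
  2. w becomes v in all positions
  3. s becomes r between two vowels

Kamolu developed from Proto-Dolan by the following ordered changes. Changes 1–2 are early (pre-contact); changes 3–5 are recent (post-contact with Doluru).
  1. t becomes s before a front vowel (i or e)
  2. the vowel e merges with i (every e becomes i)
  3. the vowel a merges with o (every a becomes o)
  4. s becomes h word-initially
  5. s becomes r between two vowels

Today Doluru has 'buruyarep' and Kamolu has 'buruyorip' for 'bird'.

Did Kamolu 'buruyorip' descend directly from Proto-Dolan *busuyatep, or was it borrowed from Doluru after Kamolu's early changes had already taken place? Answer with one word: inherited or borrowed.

If inherited, *busuyatep would pass through all of Kamolu's changes:
Kamolu: *busuyatep > busuyasep > busuyasip > busuyosip > buruyorip  (by palatalisation, vowel merger, vowel merger, rhotacism)
If borrowed from Doluru 'buruyarep' after the early changes, it would undergo only the recent ones:
  rule 3 (vowel merger): buruyarep → buruyorep
  rule 4 (debuccalisation): no change (buruyorep)
  rule 5 (rhotacism): no change (buruyorep)
  ⇒ as a loan: buruyorep
Kamolu 'buruyorip' matches the inherited outcome exactly, so it is an inherited cognate, not a loan.

inherited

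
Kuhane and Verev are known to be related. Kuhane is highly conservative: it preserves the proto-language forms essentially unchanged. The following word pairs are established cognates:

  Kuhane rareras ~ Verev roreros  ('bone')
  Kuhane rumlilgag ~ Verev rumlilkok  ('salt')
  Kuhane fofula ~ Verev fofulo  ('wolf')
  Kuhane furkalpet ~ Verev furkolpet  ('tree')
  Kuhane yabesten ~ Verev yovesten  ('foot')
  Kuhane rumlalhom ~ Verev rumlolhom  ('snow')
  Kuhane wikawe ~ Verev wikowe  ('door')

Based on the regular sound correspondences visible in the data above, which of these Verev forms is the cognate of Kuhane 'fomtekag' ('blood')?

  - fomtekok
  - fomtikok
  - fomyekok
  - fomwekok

rareras ~ roreros, rumlilgag ~ rumlilkok — Kuhane a corresponds to Verev o after a consonant, before a consonant other than r, m, n, p, b, f, v.
rumlilgag ~ rumlilkok — Kuhane g corresponds to Verev k word-finally.
Applying these to Kuhane 'fomtekag':
  fomtekag → fomtekog   (a→o after a consonant, before a consonant other than r, m, n, p, b, f, v)
  fomtekog → fomtekok   (g→k word-finally)
So the Verev cognate is 'fomtekok'.

fomtekok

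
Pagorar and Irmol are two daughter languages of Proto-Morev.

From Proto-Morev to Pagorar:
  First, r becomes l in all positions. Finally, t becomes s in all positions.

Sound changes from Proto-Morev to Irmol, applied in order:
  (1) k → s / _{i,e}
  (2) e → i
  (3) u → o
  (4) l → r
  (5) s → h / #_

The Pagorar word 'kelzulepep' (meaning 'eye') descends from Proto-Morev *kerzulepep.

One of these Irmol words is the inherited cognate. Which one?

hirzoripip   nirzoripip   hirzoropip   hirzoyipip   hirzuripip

Irmol: start from *kerzulepep.
  rule 1 (palatalisation): kerzulepep → serzulepep
  rule 2 (vowel merger): serzulepep → sirzulipip
  rule 3 (vowel merger): sirzulipip → sirzolipip
  rule 4 (unconditioned shift): sirzolipip → sirzoripip
  rule 5 (debuccalisation): sirzoripip → hirzoripip
  ⇒ Irmol hirzoripip

hirzoripip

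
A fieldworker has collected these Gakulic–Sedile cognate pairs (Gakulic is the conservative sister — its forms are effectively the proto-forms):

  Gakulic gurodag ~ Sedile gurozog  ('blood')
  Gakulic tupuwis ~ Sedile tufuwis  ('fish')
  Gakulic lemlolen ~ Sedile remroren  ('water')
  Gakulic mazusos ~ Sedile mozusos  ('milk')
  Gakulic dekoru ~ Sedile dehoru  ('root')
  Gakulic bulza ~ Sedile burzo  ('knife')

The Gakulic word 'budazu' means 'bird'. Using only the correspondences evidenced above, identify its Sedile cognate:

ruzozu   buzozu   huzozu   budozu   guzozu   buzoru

buzozu

gurodag ~ gurozog — Gakulic d corresponds to Sedile z between vowels (before a back vowel).
gurodag ~ gurozog, mazusos ~ mozusos — Gakulic a corresponds to Sedile o after a consonant, before a consonant other than r, m, n, p, b, f, v.
Applying these to Gakulic 'budazu':
  budazu → buzazu   (d→z between vowels (before a back vowel))
  buzazu → buzozu   (a→o after a consonant, before a consonant other than r, m, n, p, b, f, v)
So the Sedile cognate is 'buzozu'.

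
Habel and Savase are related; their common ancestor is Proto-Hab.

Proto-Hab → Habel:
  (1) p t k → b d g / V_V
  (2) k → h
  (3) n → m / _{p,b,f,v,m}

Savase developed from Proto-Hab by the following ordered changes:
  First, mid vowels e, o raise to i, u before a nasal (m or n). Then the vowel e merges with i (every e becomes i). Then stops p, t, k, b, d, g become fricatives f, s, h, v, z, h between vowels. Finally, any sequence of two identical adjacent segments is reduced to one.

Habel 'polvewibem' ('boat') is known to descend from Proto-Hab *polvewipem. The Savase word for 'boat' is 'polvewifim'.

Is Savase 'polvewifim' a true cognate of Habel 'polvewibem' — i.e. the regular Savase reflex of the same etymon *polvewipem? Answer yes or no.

no

Derive the expected Savase reflex of *polvewipem:
Savase: *polvewipem > polvewipim > polviwipim > polviwifim  (by pre-nasal raising, vowel merger, intervocalic lenition)
The regular Savase reflex would be 'polviwifim', but the attested form is 'polvewifim'. The correspondence is irregular, so they are not cognates (the Savase form has a different source).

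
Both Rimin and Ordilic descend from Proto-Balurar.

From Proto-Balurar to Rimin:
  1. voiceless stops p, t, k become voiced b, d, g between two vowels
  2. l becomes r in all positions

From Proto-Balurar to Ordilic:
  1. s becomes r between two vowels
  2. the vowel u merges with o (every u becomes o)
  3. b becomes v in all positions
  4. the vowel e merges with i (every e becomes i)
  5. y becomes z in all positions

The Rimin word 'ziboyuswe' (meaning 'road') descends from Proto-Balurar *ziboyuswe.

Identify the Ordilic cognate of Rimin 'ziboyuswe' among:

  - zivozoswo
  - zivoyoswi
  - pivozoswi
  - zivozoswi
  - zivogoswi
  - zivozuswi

zivozoswi

Ordilic: *ziboyuswe > ziboyoswe > zivoyoswe > zivoyoswi > zivozoswi  (by vowel merger, unconditioned shift, vowel merger, unconditioned shift)
Only 'zivozoswi' matches the regular Ordilic development of *ziboyuswe.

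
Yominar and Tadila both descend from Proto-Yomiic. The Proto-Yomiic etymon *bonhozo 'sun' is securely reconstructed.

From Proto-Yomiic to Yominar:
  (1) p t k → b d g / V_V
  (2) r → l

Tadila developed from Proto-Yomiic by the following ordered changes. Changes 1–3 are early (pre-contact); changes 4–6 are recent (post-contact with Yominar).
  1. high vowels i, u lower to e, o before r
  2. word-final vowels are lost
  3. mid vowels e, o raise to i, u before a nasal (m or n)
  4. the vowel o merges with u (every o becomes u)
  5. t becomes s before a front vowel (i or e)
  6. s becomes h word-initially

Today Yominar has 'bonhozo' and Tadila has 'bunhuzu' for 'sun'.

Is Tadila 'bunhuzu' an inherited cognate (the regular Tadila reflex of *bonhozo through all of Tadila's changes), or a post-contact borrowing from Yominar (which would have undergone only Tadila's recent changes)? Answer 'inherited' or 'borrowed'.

If inherited, *bonhozo would pass through all of Tadila's changes:
Tadila: *bonhozo
  bonhozo (rule 1 does not apply)
  bonhozo → bonhoz   [apocope]
  bonhoz → bunhoz   [pre-nasal raising]
  bunhoz → bunhuz   [vowel merger]
  bunhuz (rule 5 does not apply)
  bunhuz (rule 6 does not apply)
  giving Tadila bunhuz.
If borrowed from Yominar 'bonhozo' after the early changes, it would undergo only the recent ones:
  rule 4 (vowel merger): bonhozo → bunhuzu
  rule 5 (palatalisation): no change (bunhuzu)
  rule 6 (debuccalisation): no change (bunhuzu)
  ⇒ as a loan: bunhuzu
Tadila 'bunhuzu' matches the loan outcome 'bunhuzu', not the inherited 'bunhuz' — it skipped the early Tadila changes, so it was borrowed from Yominar.

borrowed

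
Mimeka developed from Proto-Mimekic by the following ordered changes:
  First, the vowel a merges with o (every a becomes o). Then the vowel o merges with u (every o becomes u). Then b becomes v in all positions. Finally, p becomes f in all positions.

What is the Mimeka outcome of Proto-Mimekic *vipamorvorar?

vifumurvurur

Mimeka: *vipamorvorar > vipomorvoror > vipumurvurur > vifumurvurur  (by vowel merger, vowel merger, unconditioned shift)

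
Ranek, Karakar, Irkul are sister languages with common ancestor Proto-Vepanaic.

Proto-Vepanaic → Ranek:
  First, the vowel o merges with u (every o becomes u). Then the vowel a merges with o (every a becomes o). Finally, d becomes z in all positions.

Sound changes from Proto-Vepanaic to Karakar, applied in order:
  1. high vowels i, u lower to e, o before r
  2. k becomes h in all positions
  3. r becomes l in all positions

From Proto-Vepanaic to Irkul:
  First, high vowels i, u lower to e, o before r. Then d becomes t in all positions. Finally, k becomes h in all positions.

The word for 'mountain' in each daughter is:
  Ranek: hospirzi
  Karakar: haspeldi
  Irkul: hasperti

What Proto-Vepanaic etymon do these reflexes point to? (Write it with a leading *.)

Position 7: Ranek has z, Karakar has d, Irkul has t. Karakar preserves d here (none of its changes turn any other segment into d), so the proto-segment is *d.
Position 5: Ranek has i, Karakar has e, Irkul has e. Ranek preserves i here (none of its changes turn any other segment into i), so the proto-segment is *i.
Position 6: Ranek has r, Karakar has l, Irkul has r. Ranek preserves r here (none of its changes turn any other segment into r), so the proto-segment is *r.
Continuing position by position gives *haspirdi; check it forward:
Ranek: *haspirdi > hospirdi > hospirzi  (by vowel merger, unconditioned shift)
Karakar: *haspirdi > hasperdi > haspeldi  (by pre-rhotic lowering, unconditioned shift)
Irkul: *haspirdi
  haspirdi → hasperdi   [pre-rhotic lowering]
  hasperdi → hasperti   [unconditioned shift]
  hasperti (rule 3 does not apply)
  giving Irkul hasperti.
Only *haspirdi yields all of Ranek hospirzi, Karakar haspeldi, Irkul hasperti.

*haspirdi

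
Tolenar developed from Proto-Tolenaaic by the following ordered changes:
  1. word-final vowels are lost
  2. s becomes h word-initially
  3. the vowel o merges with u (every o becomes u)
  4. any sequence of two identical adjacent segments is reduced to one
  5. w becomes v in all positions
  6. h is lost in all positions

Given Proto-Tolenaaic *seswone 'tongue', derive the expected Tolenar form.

Tolenar: *seswone
  seswone → seswon   [apocope]
  seswon → heswon   [debuccalisation]
  heswon → heswun   [vowel merger]
  heswun (rule 4 does not apply)
  heswun → hesvun   [unconditioned shift]
  hesvun → esvun   [h-loss]
  giving Tolenar esvun.

esvun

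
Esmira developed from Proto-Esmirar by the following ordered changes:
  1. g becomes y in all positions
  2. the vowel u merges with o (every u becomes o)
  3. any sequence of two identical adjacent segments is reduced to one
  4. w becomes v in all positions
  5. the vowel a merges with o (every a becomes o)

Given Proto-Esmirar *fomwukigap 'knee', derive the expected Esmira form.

fomvokiyop

Esmira: start from *fomwukigap.
  rule 1 (unconditioned shift): fomwukigap → fomwukiyap
  rule 2 (vowel merger): fomwukiyap → fomwokiyap
  rule 3: no change — fomwokiyap
  rule 4 (unconditioned shift): fomwokiyap → fomvokiyap
  rule 5 (vowel merger): fomvokiyap → fomvokiyop
  ⇒ Esmira fomvokiyop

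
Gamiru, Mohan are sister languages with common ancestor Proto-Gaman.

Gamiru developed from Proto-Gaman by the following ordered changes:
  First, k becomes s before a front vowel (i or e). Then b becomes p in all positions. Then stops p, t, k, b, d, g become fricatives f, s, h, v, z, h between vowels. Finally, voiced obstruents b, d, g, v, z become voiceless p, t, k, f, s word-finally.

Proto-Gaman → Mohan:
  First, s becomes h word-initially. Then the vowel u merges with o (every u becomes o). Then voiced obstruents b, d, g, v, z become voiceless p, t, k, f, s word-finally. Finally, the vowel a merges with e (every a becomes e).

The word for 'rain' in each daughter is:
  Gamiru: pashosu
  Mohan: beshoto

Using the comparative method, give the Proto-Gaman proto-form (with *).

Position 7: Gamiru has u, Mohan has o. Gamiru preserves u here (none of its changes turn any other segment into u), so the proto-segment is *u.
Position 1: Gamiru has p, Mohan has b. Mohan preserves b here (none of its changes turn any other segment into b), so the proto-segment is *b.
Position 2: Gamiru has a, Mohan has e. Gamiru preserves a here (none of its changes turn any other segment into a), so the proto-segment is *a.
Verify the candidate proto-form against each daughter:
Gamiru: start from *bashotu.
  rule 1: no change — bashotu
  rule 2 (unconditioned shift): bashotu → pashotu
  rule 3 (intervocalic lenition): pashotu → pashosu
  rule 4: no change — pashosu
  ⇒ Gamiru pashosu
Mohan: *bashotu
  bashotu (rule 1 does not apply)
  bashotu → bashoto   [vowel merger]
  bashoto (rule 3 does not apply)
  bashoto → beshoto   [vowel merger]
  giving Mohan beshoto.
Only *bashotu yields all of Gamiru pashosu, Mohan beshoto.

*bashotu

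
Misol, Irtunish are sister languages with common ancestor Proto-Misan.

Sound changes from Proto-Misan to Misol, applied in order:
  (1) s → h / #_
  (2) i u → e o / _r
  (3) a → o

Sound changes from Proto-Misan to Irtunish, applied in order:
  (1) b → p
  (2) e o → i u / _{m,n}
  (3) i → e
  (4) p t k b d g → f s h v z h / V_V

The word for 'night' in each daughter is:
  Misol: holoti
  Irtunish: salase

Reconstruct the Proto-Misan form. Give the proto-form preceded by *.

*salati

Position 6: Misol has i, Irtunish has e. Misol preserves i here (none of its changes turn any other segment into i), so the proto-segment is *i.
Position 1: Misol has h, Irtunish has s. Taking the neighbouring segments as reconstructed: Misol h could go back to *s or *h; Irtunish s can only go back to *s — the one source consistent with every daughter is *s.
Position 5: Misol has t, Irtunish has s. Misol preserves t here (none of its changes turn any other segment into t), so the proto-segment is *t.
Verify the candidate proto-form against each daughter:
Misol: start from *salati.
  rule 1 (debuccalisation): salati → halati
  rule 2: no change — halati
  rule 3 (vowel merger): halati → holoti
  ⇒ Misol holoti
Irtunish: *salati
  salati (rule 1 does not apply)
  salati (rule 2 does not apply)
  salati → salate   [vowel merger]
  salate → salase   [intervocalic lenition]
  giving Irtunish salase.
*salati is the unique common source.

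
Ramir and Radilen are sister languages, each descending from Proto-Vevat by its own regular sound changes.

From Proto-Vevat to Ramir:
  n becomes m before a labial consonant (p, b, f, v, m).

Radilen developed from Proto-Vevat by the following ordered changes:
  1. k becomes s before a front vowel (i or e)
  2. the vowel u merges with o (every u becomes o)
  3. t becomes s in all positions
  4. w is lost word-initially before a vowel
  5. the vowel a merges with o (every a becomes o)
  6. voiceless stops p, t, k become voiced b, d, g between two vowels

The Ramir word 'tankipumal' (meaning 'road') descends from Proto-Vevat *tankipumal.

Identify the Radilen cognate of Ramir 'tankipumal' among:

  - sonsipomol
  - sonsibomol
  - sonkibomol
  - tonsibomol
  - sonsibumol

sonsibomol

Radilen: start from *tankipumal.
  rule 1 (palatalisation): tankipumal → tansipumal
  rule 2 (vowel merger): tansipumal → tansipomal
  rule 3 (unconditioned shift): tansipomal → sansipomal
  rule 4: no change — sansipomal
  rule 5 (vowel merger): sansipomal → sonsipomol
  rule 6 (intervocalic voicing): sonsipomol → sonsibomol
  ⇒ Radilen sonsibomol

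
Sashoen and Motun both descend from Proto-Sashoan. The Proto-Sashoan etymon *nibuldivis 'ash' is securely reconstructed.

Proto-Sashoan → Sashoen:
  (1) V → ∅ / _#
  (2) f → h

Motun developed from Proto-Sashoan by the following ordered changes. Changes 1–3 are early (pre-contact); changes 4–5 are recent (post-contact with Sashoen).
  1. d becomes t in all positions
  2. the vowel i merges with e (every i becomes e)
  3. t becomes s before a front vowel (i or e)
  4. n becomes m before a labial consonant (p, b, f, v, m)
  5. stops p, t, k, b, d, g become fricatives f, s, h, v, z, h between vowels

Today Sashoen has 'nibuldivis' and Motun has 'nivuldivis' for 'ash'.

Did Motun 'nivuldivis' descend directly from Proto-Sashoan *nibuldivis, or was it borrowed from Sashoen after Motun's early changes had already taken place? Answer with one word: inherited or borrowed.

borrowed

If inherited, *nibuldivis would pass through all of Motun's changes:
Motun: *nibuldivis
  nibuldivis → nibultivis   [unconditioned shift]
  nibultivis → nebulteves   [vowel merger]
  nebulteves → nebulseves   [palatalisation]
  nebulseves (rule 4 does not apply)
  nebulseves → nevulseves   [intervocalic lenition]
  giving Motun nevulseves.
If borrowed from Sashoen 'nibuldivis' after the early changes, it would undergo only the recent ones:
  rule 4 (nasal place assimilation): no change (nibuldivis)
  rule 5 (intervocalic lenition): nibuldivis → nivuldivis
  ⇒ as a loan: nivuldivis
Motun 'nivuldivis' matches the loan outcome 'nivuldivis', not the inherited 'nevulseves' — it skipped the early Motun changes, so it was borrowed from Sashoen.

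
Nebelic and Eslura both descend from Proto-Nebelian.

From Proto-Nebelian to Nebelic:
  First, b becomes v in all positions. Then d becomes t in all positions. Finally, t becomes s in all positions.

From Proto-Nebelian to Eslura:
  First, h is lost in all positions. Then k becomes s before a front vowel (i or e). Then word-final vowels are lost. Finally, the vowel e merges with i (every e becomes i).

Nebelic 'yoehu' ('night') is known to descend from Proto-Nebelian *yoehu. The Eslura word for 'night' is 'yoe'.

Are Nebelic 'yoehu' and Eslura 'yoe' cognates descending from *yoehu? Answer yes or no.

no

Derive the expected Eslura reflex of *yoehu:
Eslura: *yoehu > yoeu > yoe > yoi  (by h-loss, apocope, vowel merger)
The regular Eslura reflex would be 'yoi', but the attested form is 'yoe'. The correspondence is irregular, so they are not cognates (the Eslura form has a different source).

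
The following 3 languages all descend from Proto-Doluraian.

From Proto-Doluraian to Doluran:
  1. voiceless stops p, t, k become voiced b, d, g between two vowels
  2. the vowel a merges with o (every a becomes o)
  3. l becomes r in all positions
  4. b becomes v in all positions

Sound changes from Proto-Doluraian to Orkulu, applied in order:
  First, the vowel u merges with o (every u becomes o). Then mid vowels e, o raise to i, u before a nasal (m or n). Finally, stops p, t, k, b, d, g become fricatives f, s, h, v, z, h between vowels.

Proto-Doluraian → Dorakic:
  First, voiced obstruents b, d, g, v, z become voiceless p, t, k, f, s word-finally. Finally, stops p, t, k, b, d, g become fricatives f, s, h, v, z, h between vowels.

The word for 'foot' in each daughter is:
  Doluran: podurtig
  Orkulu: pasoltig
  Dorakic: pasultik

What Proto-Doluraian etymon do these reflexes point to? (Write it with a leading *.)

*patultig

Position 8: Doluran has g, Orkulu has g, Dorakic has k. Orkulu preserves g here (none of its changes turn any other segment into g), so the proto-segment is *g.
Position 4: Doluran has u, Orkulu has o, Dorakic has u. Doluran preserves u here (none of its changes turn any other segment into u), so the proto-segment is *u.
Position 5: Doluran has r, Orkulu has l, Dorakic has l. Orkulu preserves l here (none of its changes turn any other segment into l), so the proto-segment is *l.
Continuing position by position gives *patultig; check it forward:
Doluran: *patultig > padultig > podultig > podurtig  (by intervocalic voicing, vowel merger, unconditioned shift)
Orkulu: *patultig
  patultig → patoltig   [vowel merger]
  patoltig (rule 2 does not apply)
  patoltig → pasoltig   [intervocalic lenition]
  giving Orkulu pasoltig.
Dorakic: start from *patultig.
  rule 1 (final devoicing): patultig → patultik
  rule 2 (intervocalic lenition): patultik → pasultik
  ⇒ Dorakic pasultik
Only *patultig yields all of Doluran podurtig, Orkulu pasoltig, Dorakic pasultik.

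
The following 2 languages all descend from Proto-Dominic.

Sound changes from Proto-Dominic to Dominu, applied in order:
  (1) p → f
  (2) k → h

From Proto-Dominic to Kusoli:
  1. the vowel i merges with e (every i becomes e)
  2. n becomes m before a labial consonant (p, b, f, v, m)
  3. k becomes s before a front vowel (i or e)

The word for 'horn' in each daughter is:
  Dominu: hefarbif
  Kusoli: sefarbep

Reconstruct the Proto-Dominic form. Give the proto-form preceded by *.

*kefarbip

Position 7: Dominu has i, Kusoli has e. Dominu preserves i here (none of its changes turn any other segment into i), so the proto-segment is *i.
Position 1: Dominu has h, Kusoli has s. Taking the neighbouring segments as reconstructed: Dominu h could go back to *k or *h; Kusoli s could go back to *k or *s — the one source consistent with every daughter is *k.
This points to *kefarbip. Verify forward in each daughter:
Dominu: *kefarbip > kefarbif > hefarbif  (by unconditioned shift, unconditioned shift)
Kusoli: *kefarbip
  kefarbip → kefarbep   [vowel merger]
  kefarbep (rule 2 does not apply)
  kefarbep → sefarbep   [palatalisation]
  giving Kusoli sefarbep.
Only *kefarbip yields all of Dominu hefarbif, Kusoli sefarbep.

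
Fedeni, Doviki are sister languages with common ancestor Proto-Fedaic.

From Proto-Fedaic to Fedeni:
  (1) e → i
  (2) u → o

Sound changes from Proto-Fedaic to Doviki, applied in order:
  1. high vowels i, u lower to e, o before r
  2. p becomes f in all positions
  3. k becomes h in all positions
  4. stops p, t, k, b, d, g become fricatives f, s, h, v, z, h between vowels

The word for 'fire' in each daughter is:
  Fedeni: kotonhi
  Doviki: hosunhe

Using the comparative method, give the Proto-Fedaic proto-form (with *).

*kotunhe

Position 7: Fedeni has i, Doviki has e. Taking the neighbouring segments as reconstructed: Fedeni i could go back to *e or *i; Doviki e can only go back to *e — the one source consistent with every daughter is *e.
Position 1: Fedeni has k, Doviki has h. Fedeni preserves k here (none of its changes turn any other segment into k), so the proto-segment is *k.
Position 4: Fedeni has o, Doviki has u. Doviki preserves u here (none of its changes turn any other segment into u), so the proto-segment is *u.
Verify the candidate proto-form against each daughter:
Fedeni: *kotunhe > kotunhi > kotonhi  (by vowel merger, vowel merger)
Doviki: start from *kotunhe.
  rule 1: no change — kotunhe
  rule 2: no change — kotunhe
  rule 3 (unconditioned shift): kotunhe → hotunhe
  rule 4 (intervocalic lenition): hotunhe → hosunhe
  ⇒ Doviki hosunhe
*kotunhe is the unique common source.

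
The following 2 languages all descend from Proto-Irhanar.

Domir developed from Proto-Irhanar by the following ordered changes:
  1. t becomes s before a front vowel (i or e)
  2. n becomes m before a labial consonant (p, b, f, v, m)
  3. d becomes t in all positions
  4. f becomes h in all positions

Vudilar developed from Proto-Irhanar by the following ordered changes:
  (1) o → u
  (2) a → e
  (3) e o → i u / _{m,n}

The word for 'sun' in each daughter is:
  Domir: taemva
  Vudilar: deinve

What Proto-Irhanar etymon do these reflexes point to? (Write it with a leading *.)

Position 1: Domir has t, Vudilar has d. Vudilar preserves d here (none of its changes turn any other segment into d), so the proto-segment is *d.
Position 3: Domir has e, Vudilar has i. Domir preserves e here (none of its changes turn any other segment into e), so the proto-segment is *e.
Position 6: Domir has a, Vudilar has e. Domir preserves a here (none of its changes turn any other segment into a), so the proto-segment is *a.
Verify the candidate proto-form against each daughter:
Domir: *daenva
  daenva (rule 1 does not apply)
  daenva → daemva   [nasal place assimilation]
  daemva → taemva   [unconditioned shift]
  taemva (rule 4 does not apply)
  giving Domir taemva.
Vudilar: *daenva > deenve > deinve  (by vowel merger, pre-nasal raising)
*daenva is the unique common source.

*daenva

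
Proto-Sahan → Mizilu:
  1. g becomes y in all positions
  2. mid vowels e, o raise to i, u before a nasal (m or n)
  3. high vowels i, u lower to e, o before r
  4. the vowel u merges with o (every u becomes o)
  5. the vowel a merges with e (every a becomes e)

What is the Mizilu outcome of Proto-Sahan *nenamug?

ninemoy

Mizilu: *nenamug > nenamuy > ninamuy > ninamoy > ninemoy  (by unconditioned shift, pre-nasal raising, vowel merger, vowel merger)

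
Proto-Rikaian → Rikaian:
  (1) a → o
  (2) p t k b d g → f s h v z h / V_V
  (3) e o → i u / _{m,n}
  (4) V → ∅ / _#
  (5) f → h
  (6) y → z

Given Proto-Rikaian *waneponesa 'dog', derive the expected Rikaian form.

wunehunes

Rikaian: *waneponesa > woneponeso > wonefoneso > wunefuneso > wunefunes > wunehunes  (by vowel merger, intervocalic lenition, pre-nasal raising, apocope, unconditioned shift)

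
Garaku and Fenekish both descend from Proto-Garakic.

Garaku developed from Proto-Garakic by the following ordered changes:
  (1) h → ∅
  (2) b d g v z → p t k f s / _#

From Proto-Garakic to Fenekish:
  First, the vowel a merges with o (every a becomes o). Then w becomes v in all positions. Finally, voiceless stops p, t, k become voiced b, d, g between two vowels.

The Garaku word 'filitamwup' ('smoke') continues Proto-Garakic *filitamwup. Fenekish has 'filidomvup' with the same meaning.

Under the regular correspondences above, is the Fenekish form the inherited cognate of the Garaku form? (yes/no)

yes

Derive the expected Fenekish reflex of *filitamwup:
Fenekish: *filitamwup > filitomwup > filitomvup > filidomvup  (by vowel merger, unconditioned shift, intervocalic voicing)
Fenekish 'filidomvup' matches the regular reflex exactly, so the pair is cognate.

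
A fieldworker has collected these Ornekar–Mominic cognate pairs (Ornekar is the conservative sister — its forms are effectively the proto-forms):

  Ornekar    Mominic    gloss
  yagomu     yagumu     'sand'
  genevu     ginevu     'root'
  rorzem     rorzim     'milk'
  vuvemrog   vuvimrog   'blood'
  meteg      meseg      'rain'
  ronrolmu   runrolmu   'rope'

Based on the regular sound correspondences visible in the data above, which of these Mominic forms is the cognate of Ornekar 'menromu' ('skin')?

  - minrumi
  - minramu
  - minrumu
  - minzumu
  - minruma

genevu ~ ginevu — Ornekar e corresponds to Mominic i after a consonant, before a nasal.
yagomu ~ yagumu — Ornekar o corresponds to Mominic u after a consonant, before a nasal.
Applying these to Ornekar 'menromu':
  menromu → minromu   (e→i after a consonant, before a nasal)
  minromu → minrumu   (o→u after a consonant, before a nasal)
So the Mominic cognate is 'minrumu'.

minrumu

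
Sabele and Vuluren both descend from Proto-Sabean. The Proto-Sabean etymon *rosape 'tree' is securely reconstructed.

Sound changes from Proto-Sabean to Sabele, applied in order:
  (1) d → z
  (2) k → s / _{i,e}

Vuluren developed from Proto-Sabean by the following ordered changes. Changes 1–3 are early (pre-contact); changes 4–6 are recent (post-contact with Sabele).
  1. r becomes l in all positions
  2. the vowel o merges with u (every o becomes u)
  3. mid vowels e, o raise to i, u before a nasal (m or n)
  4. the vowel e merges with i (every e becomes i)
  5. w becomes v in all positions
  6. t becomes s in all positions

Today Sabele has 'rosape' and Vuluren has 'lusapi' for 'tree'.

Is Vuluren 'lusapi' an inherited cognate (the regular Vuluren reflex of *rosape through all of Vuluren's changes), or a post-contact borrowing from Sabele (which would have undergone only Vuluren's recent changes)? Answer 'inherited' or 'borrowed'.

If inherited, *rosape would pass through all of Vuluren's changes:
Vuluren: *rosape
  rosape → losape   [unconditioned shift]
  losape → lusape   [vowel merger]
  lusape (rule 3 does not apply)
  lusape → lusapi   [vowel merger]
  lusapi (rule 5 does not apply)
  lusapi (rule 6 does not apply)
  giving Vuluren lusapi.
If borrowed from Sabele 'rosape' after the early changes, it would undergo only the recent ones:
  rule 4 (vowel merger): rosape → rosapi
  rule 5 (unconditioned shift): no change (rosapi)
  rule 6 (unconditioned shift): no change (rosapi)
  ⇒ as a loan: rosapi
Vuluren 'lusapi' matches the inherited outcome exactly, so it is an inherited cognate, not a loan.

inherited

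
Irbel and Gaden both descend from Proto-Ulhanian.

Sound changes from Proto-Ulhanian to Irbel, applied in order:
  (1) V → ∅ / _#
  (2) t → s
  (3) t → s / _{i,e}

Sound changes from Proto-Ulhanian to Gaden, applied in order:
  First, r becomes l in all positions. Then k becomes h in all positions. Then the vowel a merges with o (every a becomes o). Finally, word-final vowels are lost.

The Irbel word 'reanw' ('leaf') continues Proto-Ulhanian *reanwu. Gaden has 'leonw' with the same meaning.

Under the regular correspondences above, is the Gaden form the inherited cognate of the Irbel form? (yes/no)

Derive the expected Gaden reflex of *reanwu:
Gaden: *reanwu
  reanwu → leanwu   [unconditioned shift]
  leanwu (rule 2 does not apply)
  leanwu → leonwu   [vowel merger]
  leonwu → leonw   [apocope]
  giving Gaden leonw.
Gaden 'leonw' matches the regular reflex exactly, so the pair is cognate.

yes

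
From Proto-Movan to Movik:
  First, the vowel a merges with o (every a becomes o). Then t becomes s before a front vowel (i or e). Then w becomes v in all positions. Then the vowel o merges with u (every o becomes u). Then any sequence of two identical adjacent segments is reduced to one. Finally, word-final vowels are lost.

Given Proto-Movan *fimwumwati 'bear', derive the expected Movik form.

fimvumvus

Movik: *fimwumwati
  fimwumwati → fimwumwoti   [vowel merger]
  fimwumwoti → fimwumwosi   [palatalisation]
  fimwumwosi → fimvumvosi   [unconditioned shift]
  fimvumvosi → fimvumvusi   [vowel merger]
  fimvumvusi (rule 5 does not apply)
  fimvumvusi → fimvumvus   [apocope]
  giving Movik fimvumvus.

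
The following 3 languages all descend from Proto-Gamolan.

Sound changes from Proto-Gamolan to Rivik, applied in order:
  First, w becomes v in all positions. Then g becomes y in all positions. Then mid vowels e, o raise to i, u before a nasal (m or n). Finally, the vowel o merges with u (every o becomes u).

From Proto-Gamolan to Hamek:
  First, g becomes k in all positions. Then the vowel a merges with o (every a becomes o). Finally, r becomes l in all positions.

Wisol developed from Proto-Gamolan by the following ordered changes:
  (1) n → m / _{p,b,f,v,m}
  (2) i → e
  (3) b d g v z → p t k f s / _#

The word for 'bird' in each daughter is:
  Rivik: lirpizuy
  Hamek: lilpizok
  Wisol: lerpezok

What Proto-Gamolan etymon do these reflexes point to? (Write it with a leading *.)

Position 5: Rivik has i, Hamek has i, Wisol has e. Hamek preserves i here (none of its changes turn any other segment into i), so the proto-segment is *i.
Position 3: Rivik has r, Hamek has l, Wisol has r. Rivik preserves r here (none of its changes turn any other segment into r), so the proto-segment is *r.
Position 8: Rivik has y, Hamek has k, Wisol has k. Taking the neighbouring segments as reconstructed: Rivik y could go back to *g or *y; Hamek k could go back to *k or *g; Wisol k could go back to *k or *g — the one source consistent with every daughter is *g.
Verify the candidate proto-form against each daughter:
Rivik: start from *lirpizog.
  rule 1: no change — lirpizog
  rule 2 (unconditioned shift): lirpizog → lirpizoy
  rule 3: no change — lirpizoy
  rule 4 (vowel merger): lirpizoy → lirpizuy
  ⇒ Rivik lirpizuy
Hamek: start from *lirpizog.
  rule 1 (unconditioned shift): lirpizog → lirpizok
  rule 2: no change — lirpizok
  rule 3 (unconditioned shift): lirpizok → lilpizok
  ⇒ Hamek lilpizok
Wisol: start from *lirpizog.
  rule 1: no change — lirpizog
  rule 2 (vowel merger): lirpizog → lerpezog
  rule 3 (final devoicing): lerpezog → lerpezok
  ⇒ Wisol lerpezok
*lirpizog is the unique common source.

*lirpizog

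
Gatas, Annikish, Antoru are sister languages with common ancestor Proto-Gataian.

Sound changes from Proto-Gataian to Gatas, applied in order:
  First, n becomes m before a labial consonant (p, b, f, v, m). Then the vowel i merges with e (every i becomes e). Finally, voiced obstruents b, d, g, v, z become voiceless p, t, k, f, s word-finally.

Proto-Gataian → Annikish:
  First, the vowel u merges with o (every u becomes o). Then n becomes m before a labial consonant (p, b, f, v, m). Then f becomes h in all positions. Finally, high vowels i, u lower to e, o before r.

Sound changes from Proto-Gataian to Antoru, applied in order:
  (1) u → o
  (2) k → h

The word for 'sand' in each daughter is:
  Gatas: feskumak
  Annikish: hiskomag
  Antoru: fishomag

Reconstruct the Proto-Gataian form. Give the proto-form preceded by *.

Position 4: Gatas has k, Annikish has k, Antoru has h. Annikish preserves k here (none of its changes turn any other segment into k), so the proto-segment is *k.
Position 5: Gatas has u, Annikish has o, Antoru has o. Gatas preserves u here (none of its changes turn any other segment into u), so the proto-segment is *u.
Continuing position by position gives *fiskumag; check it forward:
Gatas: *fiskumag
  fiskumag (rule 1 does not apply)
  fiskumag → feskumag   [vowel merger]
  feskumag → feskumak   [final devoicing]
  giving Gatas feskumak.
Annikish: *fiskumag > fiskomag > hiskomag  (by vowel merger, unconditioned shift)
Antoru: *fiskumag > fiskomag > fishomag  (by vowel merger, unconditioned shift)
Only *fiskumag yields all of Gatas feskumak, Annikish hiskomag, Antoru fishomag.

*fiskumag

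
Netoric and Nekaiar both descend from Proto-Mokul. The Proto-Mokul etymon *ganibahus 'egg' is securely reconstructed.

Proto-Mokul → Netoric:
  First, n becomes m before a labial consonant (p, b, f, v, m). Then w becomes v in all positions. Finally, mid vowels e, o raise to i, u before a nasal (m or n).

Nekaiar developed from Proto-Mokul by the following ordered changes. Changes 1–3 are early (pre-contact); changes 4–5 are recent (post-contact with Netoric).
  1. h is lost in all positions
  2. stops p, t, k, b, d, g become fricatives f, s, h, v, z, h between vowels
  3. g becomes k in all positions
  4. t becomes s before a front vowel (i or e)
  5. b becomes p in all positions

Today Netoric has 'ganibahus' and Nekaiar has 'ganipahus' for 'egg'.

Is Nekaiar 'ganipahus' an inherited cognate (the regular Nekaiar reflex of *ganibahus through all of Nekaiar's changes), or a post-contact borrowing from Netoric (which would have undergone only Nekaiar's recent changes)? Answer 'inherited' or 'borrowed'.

If inherited, *ganibahus would pass through all of Nekaiar's changes:
Nekaiar: start from *ganibahus.
  rule 1 (h-loss): ganibahus → ganibaus
  rule 2 (intervocalic lenition): ganibaus → ganivaus
  rule 3 (unconditioned shift): ganivaus → kanivaus
  rule 4: no change — kanivaus
  rule 5: no change — kanivaus
  ⇒ Nekaiar kanivaus
If borrowed from Netoric 'ganibahus' after the early changes, it would undergo only the recent ones:
  rule 4 (palatalisation): no change (ganibahus)
  rule 5 (unconditioned shift): ganibahus → ganipahus
  ⇒ as a loan: ganipahus
Nekaiar 'ganipahus' matches the loan outcome 'ganipahus', not the inherited 'kanivaus' — it skipped the early Nekaiar changes, so it was borrowed from Netoric.

borrowed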